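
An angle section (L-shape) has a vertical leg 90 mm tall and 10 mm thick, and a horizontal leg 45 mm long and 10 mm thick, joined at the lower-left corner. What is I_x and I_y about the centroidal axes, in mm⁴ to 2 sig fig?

I_x ≈ 1.0 × 10⁶ mm⁴, I_y ≈ 1.7 × 10⁵ mm⁴

Decompose the section into non-overlapping parts with the origin at the bottom-left of its bounding rectangle.
Vertical leg: 10 × 90, A = 900 mm², y = 45 mm, Ī = 607 500 mm⁴.
Horizontal leg (remainder): 35 × 10, A = 350 mm², y = 5 mm, Ī = 2 917 mm⁴.
Centroid: ȳ = ΣA·y / ΣA = 33.8 mm.
Transfer each piece to the centroidal x-axis using Ī + A·d² with d = y − 33.8:
  vertical leg: d = 11.2 mm → contributes +720 396 mm⁴
  horizontal leg (remainder): d = -28.8 mm → contributes +293 221 mm⁴
Total I = 1 013 617 mm⁴.
For the y-axis: x̄ = 11.3 mm.
Repeating about the centroidal y-axis gives I_y = 170 804 mm⁴.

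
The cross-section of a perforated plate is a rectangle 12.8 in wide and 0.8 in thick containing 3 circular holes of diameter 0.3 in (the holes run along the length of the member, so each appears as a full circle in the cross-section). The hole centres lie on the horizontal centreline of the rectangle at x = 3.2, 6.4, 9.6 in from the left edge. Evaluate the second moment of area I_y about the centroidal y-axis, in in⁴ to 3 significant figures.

I_y ≈ 138 in⁴

Split into non-overlapping primitives; take the origin at the lower-left of the bounding box.
Plate: 12.8 × 0.8, A = 10.24 in², x = 6.4 in, Ī = 139.81 in⁴.
Hole 1 (subtracted): ⌀0.3, A = 0.070686 in², x = 3.2 in, Ī = 0.00039761 in⁴.
Hole 2 (subtracted): ⌀0.3, A = 0.070686 in², x = 6.4 in, Ī = 0.00039761 in⁴.
Hole 3 (subtracted): ⌀0.3, A = 0.070686 in², x = 9.6 in, Ī = 0.00039761 in⁴.
By symmetry the centroid is at mid-width, x̄ = 6.4 in.
Transfer each piece to the centroidal y-axis using Ī + A·d² with d = x − 6.4:
  plate: d = 0 in → contributes +139.81 in⁴
  hole 1: d = -3.2 in → contributes −0.72422 in⁴
  hole 2: d = 0 in → contributes −0.00039761 in⁴
  hole 3: d = 3.2 in → contributes −0.72422 in⁴
Total I = 138.36 in⁴.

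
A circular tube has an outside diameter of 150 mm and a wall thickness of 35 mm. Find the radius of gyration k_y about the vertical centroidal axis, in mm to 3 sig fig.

Break the section into simple shapes (no overlaps), measuring from the bottom-left corner of the bounding box.
Outer circle: ⌀150, A = 17 671 mm², x = 75 mm, Ī = 24 850 489 mm⁴.
Bore (subtracted): ⌀80, A = 5026.5 mm², x = 75 mm, Ī = 2 010 619 mm⁴.
By symmetry the centroid is at mid-width, x̄ = 75 mm.
All pieces are centred on the vertical centroidal axis, so I = ΣĪ (holes subtracted) = 22 839 869 mm⁴.
Radius of gyration: k = √(I/A) = √(22 839 869 / 12 645) = 42.5 mm.

k_y ≈ 42.5 mm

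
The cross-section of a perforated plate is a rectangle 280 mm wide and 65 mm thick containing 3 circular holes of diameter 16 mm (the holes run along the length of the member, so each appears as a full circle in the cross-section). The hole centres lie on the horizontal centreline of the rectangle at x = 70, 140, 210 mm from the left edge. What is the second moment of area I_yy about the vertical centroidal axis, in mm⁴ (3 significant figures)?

Treat the section as a set of non-overlapping primitives; coordinates are from the bounding-box lower-left.
Plate: 280 × 65, A = 18 200 mm², x = 140 mm, Ī = 118 906 667 mm⁴.
Hole 1 (subtracted): ⌀16, A = 201.06 mm², x = 70 mm, Ī = 3 217 mm⁴.
Hole 2 (subtracted): ⌀16, A = 201.06 mm², x = 140 mm, Ī = 3 217 mm⁴.
Hole 3 (subtracted): ⌀16, A = 201.06 mm², x = 210 mm, Ī = 3 217 mm⁴.
By symmetry the centroid is at mid-width, x̄ = 140 mm.
Transfer each piece to the vertical centroidal axis using Ī + A·d² with d = x − 140:
  plate: d = 0 mm → contributes +118 906 667 mm⁴
  hole 1: d = -70 mm → contributes −988 420 mm⁴
  hole 2: d = 0 mm → contributes −3 217 mm⁴
  hole 3: d = 70 mm → contributes −988 420 mm⁴
Total I = 116 926 609 mm⁴.

I_yy ≈ 1.17 × 10⁸ mm⁴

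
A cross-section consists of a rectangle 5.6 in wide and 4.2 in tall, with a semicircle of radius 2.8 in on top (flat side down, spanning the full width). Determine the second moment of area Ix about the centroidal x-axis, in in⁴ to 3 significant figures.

Split into non-overlapping primitives; take the origin at the lower-left of the bounding box.
Rectangular body: 5.6 × 4.2, A = 23.52 in², y = 2.1 in, Ī = 34.574 in⁴.
Semicircular cap: semicircle r = 2.8, A = 12.315 in², y = 5.3884 in, Ī = 6.7463 in⁴.
Centroid: ȳ = ΣA·y / ΣA = 3.2301 in.
Transfer each piece to the centroidal x-axis using Ī + A·d² with d = y − 3.2301:
  rectangular body: d = -1.1301 in → contributes +64.611 in⁴
  semicircular cap: d = 2.1583 in → contributes +64.112 in⁴
Total I = 128.72 in⁴.

Ix ≈ 129 in⁴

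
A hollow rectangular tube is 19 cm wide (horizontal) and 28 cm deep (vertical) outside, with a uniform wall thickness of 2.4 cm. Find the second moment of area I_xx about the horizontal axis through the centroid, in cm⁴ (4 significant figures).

Break the section into simple shapes (no overlaps), measuring from the bottom-left corner of the bounding box.
Outer rectangle: 19 × 28, A = 532 cm², y = 14 cm, Ī = 34757.3 cm⁴.
Inner void (subtracted): 14.2 × 23.2, A = 329.44 cm², y = 14 cm, Ī = 14776.5 cm⁴.
By symmetry the centroid is at mid-height, ȳ = 14 cm.
All pieces are centred on the horizontal axis through the centroid, so I = ΣĪ (holes subtracted) = 19980.9 cm⁴.

I_xx ≈ 1.998 × 10⁴ cm⁴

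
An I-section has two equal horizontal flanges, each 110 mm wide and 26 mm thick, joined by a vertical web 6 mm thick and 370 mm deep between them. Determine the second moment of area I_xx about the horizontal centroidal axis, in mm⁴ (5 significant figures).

Decompose the section into non-overlapping parts with the origin at the bottom-left of its bounding rectangle.
Bottom flange: 110 × 26, A = 2 860 mm², y = 13 mm, Ī = 161113.3 mm⁴.
Web: 6 × 370, A = 2 220 mm², y = 211 mm, Ī = 25 326 500 mm⁴.
Top flange: 110 × 26, A = 2 860 mm², y = 409 mm, Ī = 161113.3 mm⁴.
By symmetry the centroid is at mid-height, ȳ = 211 mm.
Transfer each piece to the horizontal centroidal axis using Ī + A·d² with d = y − 211:
  bottom flange: d = -198 mm → contributes +112 284 553 mm⁴
  web: d = 0 mm → contributes +25 326 500 mm⁴
  top flange: d = 198 mm → contributes +112 284 553 mm⁴
Total I = 249 895 607 mm⁴.

I_xx ≈ 2.4990 × 10⁸ mm⁴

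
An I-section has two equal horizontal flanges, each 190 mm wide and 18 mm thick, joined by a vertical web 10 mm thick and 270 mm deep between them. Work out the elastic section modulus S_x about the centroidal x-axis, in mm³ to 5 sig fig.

Split into non-overlapping primitives; take the origin at the lower-left of the bounding box.
Bottom flange: 190 × 18, A = 3 420 mm², y = 9 mm, Ī = 92 340 mm⁴.
Web: 10 × 270, A = 2 700 mm², y = 153 mm, Ī = 16 402 500 mm⁴.
Top flange: 190 × 18, A = 3 420 mm², y = 297 mm, Ī = 92 340 mm⁴.
By symmetry the centroid is at mid-height, ȳ = 153 mm.
Transfer each piece to the centroidal x-axis using Ī + A·d² with d = y − 153:
  bottom flange: d = -144 mm → contributes +71 009 460 mm⁴
  web: d = 0 mm → contributes +16 402 500 mm⁴
  top flange: d = 144 mm → contributes +71 009 460 mm⁴
Total I = 158 421 420 mm⁴.
Extreme fibre distance c = 153 mm; S = I/c = 1 035 434 mm³.

S_x ≈ 1.0354 × 10⁶ mm³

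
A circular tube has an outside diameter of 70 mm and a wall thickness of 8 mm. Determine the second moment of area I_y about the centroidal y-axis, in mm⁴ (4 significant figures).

I_y ≈ 7.612 × 10⁵ mm⁴

Decompose the section into non-overlapping parts with the origin at the bottom-left of its bounding rectangle.
Outer circle: ⌀70, A = 3848.45 mm², x = 35 mm, Ī = 1 178 588 mm⁴.
Bore (subtracted): ⌀54, A = 2290.22 mm², x = 35 mm, Ī = 417 393 mm⁴.
By symmetry the centroid is at mid-width, x̄ = 35 mm.
All pieces are centred on the centroidal y-axis, so I = ΣĪ (holes subtracted) = 761 195 mm⁴.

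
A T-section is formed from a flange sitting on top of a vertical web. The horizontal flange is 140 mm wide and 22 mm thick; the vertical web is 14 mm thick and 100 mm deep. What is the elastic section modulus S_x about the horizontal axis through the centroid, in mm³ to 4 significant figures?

S_x ≈ 5.300 × 10⁴ mm³

Decompose the section into non-overlapping parts with the origin at the bottom-left of its bounding rectangle.
Flange: 140 × 22, A = 3 080 mm², y = 111 mm, Ī = 124 227 mm⁴.
Web: 14 × 100, A = 1 400 mm², y = 50 mm, Ī = 1 166 667 mm⁴.
Centroid: ȳ = ΣA·y / ΣA = 91.9375 mm.
Transfer each piece to the horizontal axis through the centroid using Ī + A·d² with d = y − 91.9375:
  flange: d = 19.0625 mm → contributes +1 243 434 mm⁴
  web: d = -41.9375 mm → contributes +3 628 922 mm⁴
Total I = 4 872 356 mm⁴.
Extreme fibre distance c = 91.9375 mm; S = I/c = 52996.4 mm³.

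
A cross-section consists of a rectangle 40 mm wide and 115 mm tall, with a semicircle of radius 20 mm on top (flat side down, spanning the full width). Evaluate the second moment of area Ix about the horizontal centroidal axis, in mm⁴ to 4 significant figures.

Break the section into simple shapes (no overlaps), measuring from the bottom-left corner of the bounding box.
Rectangular body: 40 × 115, A = 4 600 mm², y = 57.5 mm, Ī = 5 069 583 mm⁴.
Semicircular cap: semicircle r = 20, A = 628.319 mm², y = 123.488 mm, Ī = 17561.1 mm⁴.
Centroid: ȳ = ΣA·y / ΣA = 65.4302 mm.
Transfer each piece to the horizontal centroidal axis using Ī + A·d² with d = y − 65.4302:
  rectangular body: d = -7.93021 mm → contributes +5 358 869 mm⁴
  semicircular cap: d = 58.0581 mm → contributes +2 135 458 mm⁴
Total I = 7 494 327 mm⁴.

Ix ≈ 7.494 × 10⁶ mm⁴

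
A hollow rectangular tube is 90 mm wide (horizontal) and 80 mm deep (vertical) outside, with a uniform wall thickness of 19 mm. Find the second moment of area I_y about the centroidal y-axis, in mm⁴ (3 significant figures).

Decompose the section into non-overlapping parts with the origin at the bottom-left of its bounding rectangle.
Outer rectangle: 90 × 80, A = 7 200 mm², x = 45 mm, Ī = 4 860 000 mm⁴.
Inner void (subtracted): 52 × 42, A = 2 184 mm², x = 45 mm, Ī = 492 128 mm⁴.
By symmetry the centroid is at mid-width, x̄ = 45 mm.
All pieces are centred on the centroidal y-axis, so I = ΣĪ (holes subtracted) = 4 367 872 mm⁴.

I_y ≈ 4.37 × 10⁶ mm⁴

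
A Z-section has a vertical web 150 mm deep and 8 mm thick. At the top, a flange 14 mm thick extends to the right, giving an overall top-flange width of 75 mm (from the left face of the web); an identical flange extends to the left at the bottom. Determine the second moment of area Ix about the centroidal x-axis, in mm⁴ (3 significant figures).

Ix ≈ 1.10 × 10⁷ mm⁴

Treat the section as a set of non-overlapping primitives; coordinates are from the bounding-box lower-left.
Web: 8 × 150, A = 1 200 mm², y = 75 mm, Ī = 2 250 000 mm⁴.
Top flange (beyond web): 67 × 14, A = 938 mm², y = 143 mm, Ī = 15 321 mm⁴.
Bottom flange (beyond web): 67 × 14, A = 938 mm², y = 7 mm, Ī = 15 321 mm⁴.
Centroid: ȳ = ΣA·y / ΣA = 75 mm.
Transfer each piece to the centroidal x-axis using Ī + A·d² with d = y − 75:
  web: d = 0 mm → contributes +2 250 000 mm⁴
  top flange (beyond web): d = 68 mm → contributes +4 352 633 mm⁴
  bottom flange (beyond web): d = -68 mm → contributes +4 352 633 mm⁴
Total I = 10 955 265 mm⁴.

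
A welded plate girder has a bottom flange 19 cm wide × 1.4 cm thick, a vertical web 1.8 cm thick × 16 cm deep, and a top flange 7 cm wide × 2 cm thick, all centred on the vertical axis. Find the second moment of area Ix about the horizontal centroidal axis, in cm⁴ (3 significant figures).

Treat the section as a set of non-overlapping primitives; coordinates are from the bounding-box lower-left.
Bottom plate: 19 × 1.4, A = 26.6 cm², y = 0.7 cm, Ī = 4.3447 cm⁴.
Web plate: 1.8 × 16, A = 28.8 cm², y = 9.4 cm, Ī = 614.4 cm⁴.
Top plate: 7 × 2, A = 14 cm², y = 18.4 cm, Ī = 4.6667 cm⁴.
Centroid: ȳ = ΣA·y / ΣA = 7.881 cm.
Transfer each piece to the horizontal centroidal axis using Ī + A·d² with d = y − 7.881:
  bottom plate: d = -7.181 cm → contributes +1 376 cm⁴
  web plate: d = 1.519 cm → contributes +680.85 cm⁴
  top plate: d = 10.519 cm → contributes +1553.8 cm⁴
Total I = 3610.6 cm⁴.

Ix ≈ 3610 cm⁴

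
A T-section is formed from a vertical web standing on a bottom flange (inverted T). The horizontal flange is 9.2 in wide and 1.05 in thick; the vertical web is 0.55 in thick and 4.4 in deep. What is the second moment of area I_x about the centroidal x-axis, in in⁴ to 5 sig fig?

Decompose the section into non-overlapping parts with the origin at the bottom-left of its bounding rectangle.
Flange: 9.2 × 1.05, A = 9.66 in², y = 0.525 in, Ī = 0.8875125 in⁴.
Web: 0.55 × 4.4, A = 2.42 in², y = 3.25 in, Ī = 3.904267 in⁴.
Centroid: ȳ = ΣA·y / ΣA = 1.070902 in.
Transfer each piece to the centroidal x-axis using Ī + A·d² with d = y − 1.070902:
  flange: d = -0.5459023 in → contributes +3.766283 in⁴
  web: d = 2.179098 in → contributes +15.39556 in⁴
Total I = 19.16184 in⁴.

I_x ≈ 19.162 in⁴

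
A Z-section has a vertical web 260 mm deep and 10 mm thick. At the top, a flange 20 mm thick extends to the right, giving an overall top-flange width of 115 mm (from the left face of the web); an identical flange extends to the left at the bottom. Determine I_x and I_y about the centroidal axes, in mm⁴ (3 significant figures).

Break the section into simple shapes (no overlaps), measuring from the bottom-left corner of the bounding box.
Web: 10 × 260, A = 2 600 mm², y = 130 mm, Ī = 14 646 667 mm⁴.
Top flange (beyond web): 105 × 20, A = 2 100 mm², y = 250 mm, Ī = 70 000 mm⁴.
Bottom flange (beyond web): 105 × 20, A = 2 100 mm², y = 10 mm, Ī = 70 000 mm⁴.
Centroid: ȳ = ΣA·y / ΣA = 130 mm.
Transfer each piece to the centroidal x-axis using Ī + A·d² with d = y − 130:
  web: d = 0 mm → contributes +14 646 667 mm⁴
  top flange (beyond web): d = 120 mm → contributes +30 310 000 mm⁴
  bottom flange (beyond web): d = -120 mm → contributes +30 310 000 mm⁴
Total I = 75 266 667 mm⁴.
For the y-axis: x̄ = 110 mm.
Repeating about the centroidal y-axis gives I_y = 17 766 667 mm⁴.

I_x ≈ 7.53 × 10⁷ mm⁴, I_y ≈ 1.78 × 10⁷ mm⁴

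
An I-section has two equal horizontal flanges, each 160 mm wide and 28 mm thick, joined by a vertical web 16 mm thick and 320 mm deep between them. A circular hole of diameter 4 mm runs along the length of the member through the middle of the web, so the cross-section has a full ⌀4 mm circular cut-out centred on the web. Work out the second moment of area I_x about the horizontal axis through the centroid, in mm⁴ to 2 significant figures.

I_x ≈ 3.2 × 10⁸ mm⁴

Break the section into simple shapes (no overlaps), measuring from the bottom-left corner of the bounding box.
Bottom flange: 160 × 28, A = 4 480 mm², y = 14 mm, Ī = 292 693 mm⁴.
Web: 16 × 320, A = 5 120 mm², y = 188 mm, Ī = 43 690 667 mm⁴.
Top flange: 160 × 28, A = 4 480 mm², y = 362 mm, Ī = 292 693 mm⁴.
Hole (subtracted): ⌀4, A = 12.57 mm², y = 188 mm, Ī = 12.57 mm⁴.
By symmetry the centroid is at mid-height, ȳ = 188 mm.
Transfer each piece to the horizontal axis through the centroid using Ī + A·d² with d = y − 188:
  bottom flange: d = -174 mm → contributes +135 929 173 mm⁴
  web: d = 0 mm → contributes +43 690 667 mm⁴
  top flange: d = 174 mm → contributes +135 929 173 mm⁴
  hole: d = 0 mm → contributes −12.57 mm⁴
Total I = 315 549 001 mm⁴.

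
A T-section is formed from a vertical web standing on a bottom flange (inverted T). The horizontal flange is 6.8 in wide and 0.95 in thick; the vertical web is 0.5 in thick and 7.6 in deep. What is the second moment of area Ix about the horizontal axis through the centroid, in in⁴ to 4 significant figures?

Decompose the section into non-overlapping parts with the origin at the bottom-left of its bounding rectangle.
Flange: 6.8 × 0.95, A = 6.46 in², y = 0.475 in, Ī = 0.485846 in⁴.
Web: 0.5 × 7.6, A = 3.8 in², y = 4.75 in, Ī = 18.2907 in⁴.
Centroid: ȳ = ΣA·y / ΣA = 2.05833 in.
Transfer each piece to the horizontal axis through the centroid using Ī + A·d² with d = y − 2.05833:
  flange: d = -1.58333 in → contributes +16.6807 in⁴
  web: d = 2.69167 in → contributes +45.8219 in⁴
Total I = 62.5026 in⁴.

Ix ≈ 62.50 in⁴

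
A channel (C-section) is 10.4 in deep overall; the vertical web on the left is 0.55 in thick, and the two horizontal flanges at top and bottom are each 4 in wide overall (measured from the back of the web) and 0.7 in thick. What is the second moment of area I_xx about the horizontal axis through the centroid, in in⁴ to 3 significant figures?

I_xx ≈ 165 in⁴

Break the section into simple shapes (no overlaps), measuring from the bottom-left corner of the bounding box.
Web: 0.55 × 10.4, A = 5.72 in², y = 5.2 in, Ī = 51.556 in⁴.
Top flange (beyond web): 3.45 × 0.7, A = 2.415 in², y = 10.05 in, Ī = 0.098613 in⁴.
Bottom flange (beyond web): 3.45 × 0.7, A = 2.415 in², y = 0.35 in, Ī = 0.098613 in⁴.
By symmetry the centroid is at mid-height, ȳ = 5.2 in.
Transfer each piece to the horizontal axis through the centroid using Ī + A·d² with d = y − 5.2:
  web: d = 0 in → contributes +51.556 in⁴
  top flange (beyond web): d = 4.85 in → contributes +56.905 in⁴
  bottom flange (beyond web): d = -4.85 in → contributes +56.905 in⁴
Total I = 165.37 in⁴.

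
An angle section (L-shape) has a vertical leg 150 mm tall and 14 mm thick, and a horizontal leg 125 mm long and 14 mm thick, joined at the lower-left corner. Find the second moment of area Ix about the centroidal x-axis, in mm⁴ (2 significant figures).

Decompose the section into non-overlapping parts with the origin at the bottom-left of its bounding rectangle.
Vertical leg: 14 × 150, A = 2 100 mm², y = 75 mm, Ī = 3 937 500 mm⁴.
Horizontal leg (remainder): 111 × 14, A = 1 554 mm², y = 7 mm, Ī = 25 382 mm⁴.
Centroid: ȳ = ΣA·y / ΣA = 46.08 mm.
Transfer each piece to the centroidal x-axis using Ī + A·d² with d = y − 46.08:
  vertical leg: d = 28.92 mm → contributes +5 693 814 mm⁴
  horizontal leg (remainder): d = -39.08 mm → contributes +2 398 779 mm⁴
Total I = 8 092 592 mm⁴.

Ix ≈ 8.1 × 10⁶ mm⁴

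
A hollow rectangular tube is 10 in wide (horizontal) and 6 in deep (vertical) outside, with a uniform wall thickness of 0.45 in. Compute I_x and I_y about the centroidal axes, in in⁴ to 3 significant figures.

I_x ≈ 79.4 in⁴, I_y ≈ 180 in⁴

Split into non-overlapping primitives; take the origin at the lower-left of the bounding box.
Outer rectangle: 10 × 6, A = 60 in², y = 3 in, Ī = 180 in⁴.
Inner void (subtracted): 9.1 × 5.1, A = 46.41 in², y = 3 in, Ī = 100.59 in⁴.
By symmetry the centroid is at mid-height, ȳ = 3 in.
All pieces are centred on the centroidal x-axis, so I = ΣĪ (holes subtracted) = 79.406 in⁴.
Repeating about the centroidal y-axis gives I_y = 179.73 in⁴.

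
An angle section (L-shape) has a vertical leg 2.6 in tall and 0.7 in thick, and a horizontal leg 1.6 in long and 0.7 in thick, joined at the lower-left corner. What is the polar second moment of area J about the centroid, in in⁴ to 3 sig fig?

Decompose the section into non-overlapping parts with the origin at the bottom-left of its bounding rectangle.
Vertical leg: 0.7 × 2.6, A = 1.82 in², y = 1.3 in, Ī = 1.0253 in⁴.
Horizontal leg (remainder): 0.9 × 0.7, A = 0.63 in², y = 0.35 in, Ī = 0.025725 in⁴.
Centroid: ȳ = ΣA·y / ΣA = 1.0557 in.
Transfer each piece to the centroidal x-axis using Ī + A·d² with d = y − 1.0557:
  vertical leg: d = 0.24429 in → contributes +1.1339 in⁴
  horizontal leg (remainder): d = -0.70571 in → contributes +0.33949 in⁴
Total I = 1.4734 in⁴.
For the y-axis: x̄ = 0.55571 in.
Repeating about the centroidal y-axis gives I_y = 0.41636 in⁴.
Polar second moment: J = I_x + I_y = 1.8897 in⁴.

J ≈ 1.89 in⁴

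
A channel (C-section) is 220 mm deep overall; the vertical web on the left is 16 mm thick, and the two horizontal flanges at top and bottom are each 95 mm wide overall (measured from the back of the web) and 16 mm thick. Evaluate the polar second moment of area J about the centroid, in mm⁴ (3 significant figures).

J ≈ 4.53 × 10⁷ mm⁴

Decompose the section into non-overlapping parts with the origin at the bottom-left of its bounding rectangle.
Web: 16 × 220, A = 3 520 mm², y = 110 mm, Ī = 14 197 333 mm⁴.
Top flange (beyond web): 79 × 16, A = 1 264 mm², y = 212 mm, Ī = 26 965 mm⁴.
Bottom flange (beyond web): 79 × 16, A = 1 264 mm², y = 8 mm, Ī = 26 965 mm⁴.
By symmetry the centroid is at mid-height, ȳ = 110 mm.
Transfer each piece to the centroidal x-axis using Ī + A·d² with d = y − 110:
  web: d = 0 mm → contributes +14 197 333 mm⁴
  top flange (beyond web): d = 102 mm → contributes +13 177 621 mm⁴
  bottom flange (beyond web): d = -102 mm → contributes +13 177 621 mm⁴
Total I = 40 552 576 mm⁴.
For the y-axis: x̄ = 27.854 mm.
Repeating about the centroidal y-axis gives I_y = 4 709 536 mm⁴.
Polar second moment: J = I_x + I_y = 45 262 112 mm⁴.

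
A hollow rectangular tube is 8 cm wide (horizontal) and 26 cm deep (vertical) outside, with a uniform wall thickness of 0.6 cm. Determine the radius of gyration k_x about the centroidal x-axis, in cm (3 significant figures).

k_x ≈ 8.84 cm

Decompose the section into non-overlapping parts with the origin at the bottom-left of its bounding rectangle.
Outer rectangle: 8 × 26, A = 208 cm², y = 13 cm, Ī = 11 717 cm⁴.
Inner void (subtracted): 6.8 × 24.8, A = 168.64 cm², y = 13 cm, Ī = 8643.4 cm⁴.
By symmetry the centroid is at mid-height, ȳ = 13 cm.
All pieces are centred on the centroidal x-axis, so I = ΣĪ (holes subtracted) = 3 074 cm⁴.
Radius of gyration: k = √(I/A) = √(3 074 / 39.36) = 8.8374 cm.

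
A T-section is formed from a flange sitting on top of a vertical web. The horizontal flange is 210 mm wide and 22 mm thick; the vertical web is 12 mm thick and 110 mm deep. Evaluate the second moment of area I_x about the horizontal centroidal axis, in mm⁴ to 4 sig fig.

Split into non-overlapping primitives; take the origin at the lower-left of the bounding box.
Flange: 210 × 22, A = 4 620 mm², y = 121 mm, Ī = 186 340 mm⁴.
Web: 12 × 110, A = 1 320 mm², y = 55 mm, Ī = 1 331 000 mm⁴.
Centroid: ȳ = ΣA·y / ΣA = 106.333 mm.
Transfer each piece to the horizontal centroidal axis using Ī + A·d² with d = y − 106.333:
  flange: d = 14.6667 mm → contributes +1 180 153 mm⁴
  web: d = -51.3333 mm → contributes +4 809 347 mm⁴
Total I = 5 989 500 mm⁴.

I_x ≈ 5.990 × 10⁶ mm⁴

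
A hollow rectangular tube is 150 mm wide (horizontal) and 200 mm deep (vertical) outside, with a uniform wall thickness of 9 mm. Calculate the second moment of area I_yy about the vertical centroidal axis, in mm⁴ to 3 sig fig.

Break the section into simple shapes (no overlaps), measuring from the bottom-left corner of the bounding box.
Outer rectangle: 150 × 200, A = 30 000 mm², x = 75 mm, Ī = 56 250 000 mm⁴.
Inner void (subtracted): 132 × 182, A = 24 024 mm², x = 75 mm, Ī = 34 882 848 mm⁴.
By symmetry the centroid is at mid-width, x̄ = 75 mm.
All pieces are centred on the vertical centroidal axis, so I = ΣĪ (holes subtracted) = 21 367 152 mm⁴.

I_yy ≈ 2.14 × 10⁷ mm⁴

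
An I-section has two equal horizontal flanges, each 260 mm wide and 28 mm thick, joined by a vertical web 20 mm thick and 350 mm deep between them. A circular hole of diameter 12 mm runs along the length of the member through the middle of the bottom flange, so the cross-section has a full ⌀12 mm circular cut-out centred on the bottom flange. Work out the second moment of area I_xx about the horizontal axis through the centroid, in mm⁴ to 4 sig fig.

Break the section into simple shapes (no overlaps), measuring from the bottom-left corner of the bounding box.
Bottom flange: 260 × 28, A = 7 280 mm², y = 14 mm, Ī = 475 627 mm⁴.
Web: 20 × 350, A = 7 000 mm², y = 203 mm, Ī = 71 458 333 mm⁴.
Top flange: 260 × 28, A = 7 280 mm², y = 392 mm, Ī = 475 627 mm⁴.
Hole (subtracted): ⌀12, A = 113.097 mm², y = 14 mm, Ī = 1017.88 mm⁴.
Centroid: ȳ = ΣA·y / ΣA = 203.997 mm.
Transfer each piece to the horizontal axis through the centroid using Ī + A·d² with d = y − 203.997:
  bottom flange: d = -189.997 mm → contributes +263 274 403 mm⁴
  web: d = -0.996666 mm → contributes +71 465 287 mm⁴
  top flange: d = 188.003 mm → contributes +257 789 073 mm⁴
  hole: d = -189.997 mm → contributes −4 083 688 mm⁴
Total I = 588 445 075 mm⁴.

I_xx ≈ 5.884 × 10⁸ mm⁴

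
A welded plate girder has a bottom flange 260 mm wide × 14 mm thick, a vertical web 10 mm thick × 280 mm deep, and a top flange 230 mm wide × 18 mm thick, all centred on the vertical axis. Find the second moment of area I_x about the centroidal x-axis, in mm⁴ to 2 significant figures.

Treat the section as a set of non-overlapping primitives; coordinates are from the bounding-box lower-left.
Bottom plate: 260 × 14, A = 3 640 mm², y = 7 mm, Ī = 59 453 mm⁴.
Web plate: 10 × 280, A = 2 800 mm², y = 154 mm, Ī = 18 293 333 mm⁴.
Top plate: 230 × 18, A = 4 140 mm², y = 303 mm, Ī = 111 780 mm⁴.
Centroid: ȳ = ΣA·y / ΣA = 161.7 mm.
Transfer each piece to the centroidal x-axis using Ī + A·d² with d = y − 161.7:
  bottom plate: d = -154.7 mm → contributes +87 205 689 mm⁴
  web plate: d = -7.73 mm → contributes +18 460 628 mm⁴
  top plate: d = 141.3 mm → contributes +82 735 017 mm⁴
Total I = 188 401 334 mm⁴.

I_x ≈ 1.9 × 10⁸ mm⁴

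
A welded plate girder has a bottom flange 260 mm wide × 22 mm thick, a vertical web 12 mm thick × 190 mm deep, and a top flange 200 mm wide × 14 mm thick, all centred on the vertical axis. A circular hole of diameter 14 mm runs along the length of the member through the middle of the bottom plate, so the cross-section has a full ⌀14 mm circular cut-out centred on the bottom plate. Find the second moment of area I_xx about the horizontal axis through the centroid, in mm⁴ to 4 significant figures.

Break the section into simple shapes (no overlaps), measuring from the bottom-left corner of the bounding box.
Bottom plate: 260 × 22, A = 5 720 mm², y = 11 mm, Ī = 230 707 mm⁴.
Web plate: 12 × 190, A = 2 280 mm², y = 117 mm, Ī = 6 859 000 mm⁴.
Top plate: 200 × 14, A = 2 800 mm², y = 219 mm, Ī = 45733.3 mm⁴.
Hole (subtracted): ⌀14, A = 153.938 mm², y = 11 mm, Ī = 1885.74 mm⁴.
Centroid: ȳ = ΣA·y / ΣA = 88.407 mm.
Transfer each piece to the horizontal axis through the centroid using Ī + A·d² with d = y − 88.407:
  bottom plate: d = -77.407 mm → contributes +34 504 076 mm⁴
  web plate: d = 28.593 mm → contributes +8 723 033 mm⁴
  top plate: d = 130.593 mm → contributes +47 798 403 mm⁴
  hole: d = -77.407 mm → contributes −924 259 mm⁴
Total I = 90 101 252 mm⁴.

I_xx ≈ 9.010 × 10⁷ mm⁴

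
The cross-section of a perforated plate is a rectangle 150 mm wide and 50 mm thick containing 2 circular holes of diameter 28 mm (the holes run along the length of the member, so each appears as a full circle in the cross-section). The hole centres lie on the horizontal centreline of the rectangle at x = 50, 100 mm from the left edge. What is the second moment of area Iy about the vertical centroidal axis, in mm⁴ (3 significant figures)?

Split into non-overlapping primitives; take the origin at the lower-left of the bounding box.
Plate: 150 × 50, A = 7 500 mm², x = 75 mm, Ī = 14 062 500 mm⁴.
Hole 1 (subtracted): ⌀28, A = 615.75 mm², x = 50 mm, Ī = 30 172 mm⁴.
Hole 2 (subtracted): ⌀28, A = 615.75 mm², x = 100 mm, Ī = 30 172 mm⁴.
By symmetry the centroid is at mid-width, x̄ = 75 mm.
Transfer each piece to the vertical centroidal axis using Ī + A·d² with d = x − 75:
  plate: d = 0 mm → contributes +14 062 500 mm⁴
  hole 1: d = -25 mm → contributes −415 017 mm⁴
  hole 2: d = 25 mm → contributes −415 017 mm⁴
Total I = 13 232 466 mm⁴.

Iy ≈ 1.32 × 10⁷ mm⁴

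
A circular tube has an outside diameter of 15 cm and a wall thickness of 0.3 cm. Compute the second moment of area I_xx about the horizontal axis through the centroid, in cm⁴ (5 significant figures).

Treat the section as a set of non-overlapping primitives; coordinates are from the bounding-box lower-left.
Outer circle: ⌀15, A = 176.7146 cm², y = 7.5 cm, Ī = 2485.049 cm⁴.
Bore (subtracted): ⌀14.4, A = 162.8602 cm², y = 7.5 cm, Ī = 2110.668 cm⁴.
By symmetry the centroid is at mid-height, ȳ = 7.5 cm.
All pieces are centred on the horizontal axis through the centroid, so I = ΣĪ (holes subtracted) = 374.3812 cm⁴.

I_xx ≈ 374.38 cm⁴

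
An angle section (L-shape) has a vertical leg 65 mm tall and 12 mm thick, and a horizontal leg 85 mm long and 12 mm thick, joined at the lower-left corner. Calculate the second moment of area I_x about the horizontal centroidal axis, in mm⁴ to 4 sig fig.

I_x ≈ 5.749 × 10⁵ mm⁴

Treat the section as a set of non-overlapping primitives; coordinates are from the bounding-box lower-left.
Vertical leg: 12 × 65, A = 780 mm², y = 32.5 mm, Ī = 274 625 mm⁴.
Horizontal leg (remainder): 73 × 12, A = 876 mm², y = 6 mm, Ī = 10 512 mm⁴.
Centroid: ȳ = ΣA·y / ΣA = 18.4819 mm.
Transfer each piece to the horizontal centroidal axis using Ī + A·d² with d = y − 18.4819:
  vertical leg: d = 14.0181 mm → contributes +427 901 mm⁴
  horizontal leg (remainder): d = -12.4819 mm → contributes +146 991 mm⁴
Total I = 574 891 mm⁴.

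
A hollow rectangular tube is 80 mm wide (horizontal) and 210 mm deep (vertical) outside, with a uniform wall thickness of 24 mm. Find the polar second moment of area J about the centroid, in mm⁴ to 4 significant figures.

J ≈ 5.892 × 10⁷ mm⁴

Split into non-overlapping primitives; take the origin at the lower-left of the bounding box.
Outer rectangle: 80 × 210, A = 16 800 mm², y = 105 mm, Ī = 61 740 000 mm⁴.
Inner void (subtracted): 32 × 162, A = 5 184 mm², y = 105 mm, Ī = 11 337 408 mm⁴.
By symmetry the centroid is at mid-height, ȳ = 105 mm.
All pieces are centred on the centroidal x-axis, so I = ΣĪ (holes subtracted) = 50 402 592 mm⁴.
Repeating about the centroidal y-axis gives I_y = 8 517 632 mm⁴.
Polar second moment: J = I_x + I_y = 58 920 224 mm⁴.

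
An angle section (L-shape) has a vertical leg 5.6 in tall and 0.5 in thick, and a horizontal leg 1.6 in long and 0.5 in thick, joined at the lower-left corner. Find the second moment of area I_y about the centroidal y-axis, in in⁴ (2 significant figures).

I_y ≈ 0.41 in⁴

Decompose the section into non-overlapping parts with the origin at the bottom-left of its bounding rectangle.
Vertical leg: 0.5 × 5.6, A = 2.8 in², x = 0.25 in, Ī = 0.05833 in⁴.
Horizontal leg (remainder): 1.1 × 0.5, A = 0.55 in², x = 1.05 in, Ī = 0.05546 in⁴.
Centroid: x̄ = ΣA·x / ΣA = 0.3813 in.
Transfer each piece to the centroidal y-axis using Ī + A·d² with d = x − 0.3813:
  vertical leg: d = -0.1313 in → contributes +0.1066 in⁴
  horizontal leg (remainder): d = 0.6687 in → contributes +0.3014 in⁴
Total I = 0.408 in⁴.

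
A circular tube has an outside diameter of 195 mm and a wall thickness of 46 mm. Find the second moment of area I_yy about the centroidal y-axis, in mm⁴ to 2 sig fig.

Split into non-overlapping primitives; take the origin at the lower-left of the bounding box.
Outer circle: ⌀195, A = 29 865 mm², x = 97.5 mm, Ī = 70 975 481 mm⁴.
Bore (subtracted): ⌀103, A = 8 332 mm², x = 97.5 mm, Ī = 5 524 828 mm⁴.
By symmetry the centroid is at mid-width, x̄ = 97.5 mm.
All pieces are centred on the centroidal y-axis, so I = ΣĪ (holes subtracted) = 65 450 653 mm⁴.

I_yy ≈ 6.5 × 10⁷ mm⁴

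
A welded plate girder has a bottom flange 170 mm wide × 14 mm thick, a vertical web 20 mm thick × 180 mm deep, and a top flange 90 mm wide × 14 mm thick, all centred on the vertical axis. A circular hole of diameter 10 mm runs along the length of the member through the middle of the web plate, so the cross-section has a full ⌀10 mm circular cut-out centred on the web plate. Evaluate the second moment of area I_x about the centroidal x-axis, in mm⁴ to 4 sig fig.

I_x ≈ 4.238 × 10⁷ mm⁴

Split into non-overlapping primitives; take the origin at the lower-left of the bounding box.
Bottom plate: 170 × 14, A = 2 380 mm², y = 7 mm, Ī = 38873.3 mm⁴.
Web plate: 20 × 180, A = 3 600 mm², y = 104 mm, Ī = 9 720 000 mm⁴.
Top plate: 90 × 14, A = 1 260 mm², y = 201 mm, Ī = 20 580 mm⁴.
Hole (subtracted): ⌀10, A = 78.5398 mm², y = 104 mm, Ī = 490.874 mm⁴.
Centroid: ȳ = ΣA·y / ΣA = 88.8299 mm.
Transfer each piece to the centroidal x-axis using Ī + A·d² with d = y − 88.8299:
  bottom plate: d = -81.8299 mm → contributes +15 975 672 mm⁴
  web plate: d = 15.1701 mm → contributes +10 548 474 mm⁴
  top plate: d = 112.17 mm → contributes +15 874 063 mm⁴
  hole: d = 15.1701 mm → contributes −18565.4 mm⁴
Total I = 42 379 644 mm⁴.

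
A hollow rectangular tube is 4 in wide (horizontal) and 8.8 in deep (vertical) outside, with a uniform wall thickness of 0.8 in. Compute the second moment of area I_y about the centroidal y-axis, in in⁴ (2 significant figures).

I_y ≈ 39 in⁴

Decompose the section into non-overlapping parts with the origin at the bottom-left of its bounding rectangle.
Outer rectangle: 4 × 8.8, A = 35.2 in², x = 2 in, Ī = 46.93 in⁴.
Inner void (subtracted): 2.4 × 7.2, A = 17.28 in², x = 2 in, Ī = 8.294 in⁴.
By symmetry the centroid is at mid-width, x̄ = 2 in.
All pieces are centred on the centroidal y-axis, so I = ΣĪ (holes subtracted) = 38.64 in⁴.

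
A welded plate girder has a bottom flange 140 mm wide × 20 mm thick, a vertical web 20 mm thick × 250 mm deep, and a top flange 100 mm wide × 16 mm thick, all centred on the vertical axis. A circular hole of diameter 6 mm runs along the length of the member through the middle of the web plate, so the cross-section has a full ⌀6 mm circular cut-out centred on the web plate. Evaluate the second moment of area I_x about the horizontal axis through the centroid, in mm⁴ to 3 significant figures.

Decompose the section into non-overlapping parts with the origin at the bottom-left of its bounding rectangle.
Bottom plate: 140 × 20, A = 2 800 mm², y = 10 mm, Ī = 93 333 mm⁴.
Web plate: 20 × 250, A = 5 000 mm², y = 145 mm, Ī = 26 041 667 mm⁴.
Top plate: 100 × 16, A = 1 600 mm², y = 278 mm, Ī = 34 133 mm⁴.
Hole (subtracted): ⌀6, A = 28.274 mm², y = 145 mm, Ī = 63.617 mm⁴.
Centroid: ȳ = ΣA·y / ΣA = 127.37 mm.
Transfer each piece to the horizontal axis through the centroid using Ī + A·d² with d = y − 127.37:
  bottom plate: d = -117.37 mm → contributes +38 666 990 mm⁴
  web plate: d = 17.627 mm → contributes +27 595 309 mm⁴
  top plate: d = 150.63 mm → contributes +36 335 958 mm⁴
  hole: d = 17.627 mm → contributes −8849.3 mm⁴
Total I = 102 589 408 mm⁴.

I_x ≈ 1.03 × 10⁸ mm⁴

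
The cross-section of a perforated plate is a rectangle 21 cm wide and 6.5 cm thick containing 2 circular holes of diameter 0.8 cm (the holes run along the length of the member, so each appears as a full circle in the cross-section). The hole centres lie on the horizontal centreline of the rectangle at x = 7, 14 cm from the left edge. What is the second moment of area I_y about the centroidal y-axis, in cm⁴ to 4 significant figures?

I_y ≈ 5004 cm⁴

Treat the section as a set of non-overlapping primitives; coordinates are from the bounding-box lower-left.
Plate: 21 × 6.5, A = 136.5 cm², x = 10.5 cm, Ī = 5016.38 cm⁴.
Hole 1 (subtracted): ⌀0.8, A = 0.502655 cm², x = 7 cm, Ī = 0.0201062 cm⁴.
Hole 2 (subtracted): ⌀0.8, A = 0.502655 cm², x = 14 cm, Ī = 0.0201062 cm⁴.
By symmetry the centroid is at mid-width, x̄ = 10.5 cm.
Transfer each piece to the centroidal y-axis using Ī + A·d² with d = x − 10.5:
  plate: d = 0 cm → contributes +5016.38 cm⁴
  hole 1: d = -3.5 cm → contributes −6.17763 cm⁴
  hole 2: d = 3.5 cm → contributes −6.17763 cm⁴
Total I = 5004.02 cm⁴.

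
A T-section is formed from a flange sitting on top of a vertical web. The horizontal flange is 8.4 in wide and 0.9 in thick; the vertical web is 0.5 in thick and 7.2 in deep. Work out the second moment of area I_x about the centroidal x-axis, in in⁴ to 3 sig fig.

Split into non-overlapping primitives; take the origin at the lower-left of the bounding box.
Flange: 8.4 × 0.9, A = 7.56 in², y = 7.65 in, Ī = 0.5103 in⁴.
Web: 0.5 × 7.2, A = 3.6 in², y = 3.6 in, Ī = 15.552 in⁴.
Centroid: ȳ = ΣA·y / ΣA = 6.3435 in.
Transfer each piece to the centroidal x-axis using Ī + A·d² with d = y − 6.3435:
  flange: d = 1.3065 in → contributes +13.414 in⁴
  web: d = -2.7435 in → contributes +42.649 in⁴
Total I = 56.063 in⁴.

I_x ≈ 56.1 in⁴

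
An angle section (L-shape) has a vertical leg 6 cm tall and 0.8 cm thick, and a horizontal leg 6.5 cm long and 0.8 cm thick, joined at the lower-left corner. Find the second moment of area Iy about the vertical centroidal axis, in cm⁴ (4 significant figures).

Split into non-overlapping primitives; take the origin at the lower-left of the bounding box.
Vertical leg: 0.8 × 6, A = 4.8 cm², x = 0.4 cm, Ī = 0.256 cm⁴.
Horizontal leg (remainder): 5.7 × 0.8, A = 4.56 cm², x = 3.65 cm, Ī = 12.3462 cm⁴.
Centroid: x̄ = ΣA·x / ΣA = 1.98333 cm.
Transfer each piece to the vertical centroidal axis using Ī + A·d² with d = x − 1.98333:
  vertical leg: d = -1.58333 cm → contributes +12.2893 cm⁴
  horizontal leg (remainder): d = 1.66667 cm → contributes +25.0129 cm⁴
Total I = 37.3022 cm⁴.

Iy ≈ 37.30 cm⁴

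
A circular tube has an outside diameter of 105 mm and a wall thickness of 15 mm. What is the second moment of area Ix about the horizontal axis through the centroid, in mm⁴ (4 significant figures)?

Ix ≈ 4.413 × 10⁶ mm⁴

Split into non-overlapping primitives; take the origin at the lower-left of the bounding box.
Outer circle: ⌀105, A = 8659.01 mm², y = 52.5 mm, Ī = 5 966 602 mm⁴.
Bore (subtracted): ⌀75, A = 4417.86 mm², y = 52.5 mm, Ī = 1 553 156 mm⁴.
By symmetry the centroid is at mid-height, ȳ = 52.5 mm.
All pieces are centred on the horizontal axis through the centroid, so I = ΣĪ (holes subtracted) = 4 413 447 mm⁴.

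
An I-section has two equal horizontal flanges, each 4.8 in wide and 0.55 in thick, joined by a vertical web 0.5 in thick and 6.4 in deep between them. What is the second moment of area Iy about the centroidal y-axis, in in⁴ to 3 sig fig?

Iy ≈ 10.2 in⁴

Split into non-overlapping primitives; take the origin at the lower-left of the bounding box.
Bottom flange: 4.8 × 0.55, A = 2.64 in², x = 2.4 in, Ī = 5.0688 in⁴.
Web: 0.5 × 6.4, A = 3.2 in², x = 2.4 in, Ī = 0.066667 in⁴.
Top flange: 4.8 × 0.55, A = 2.64 in², x = 2.4 in, Ī = 5.0688 in⁴.
By symmetry the centroid is at mid-width, x̄ = 2.4 in.
All pieces are centred on the centroidal y-axis, so I = ΣĪ = 10.204 in⁴.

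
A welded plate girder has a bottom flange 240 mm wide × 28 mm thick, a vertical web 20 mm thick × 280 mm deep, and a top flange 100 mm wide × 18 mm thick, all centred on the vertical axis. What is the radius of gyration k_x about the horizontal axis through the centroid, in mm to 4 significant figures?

Break the section into simple shapes (no overlaps), measuring from the bottom-left corner of the bounding box.
Bottom plate: 240 × 28, A = 6 720 mm², y = 14 mm, Ī = 439 040 mm⁴.
Web plate: 20 × 280, A = 5 600 mm², y = 168 mm, Ī = 36 586 667 mm⁴.
Top plate: 100 × 18, A = 1 800 mm², y = 317 mm, Ī = 48 600 mm⁴.
Centroid: ȳ = ΣA·y / ΣA = 113.703 mm.
Transfer each piece to the horizontal axis through the centroid using Ī + A·d² with d = y − 113.703:
  bottom plate: d = -99.7025 mm → contributes +67 239 861 mm⁴
  web plate: d = 54.2975 mm → contributes +53 096 660 mm⁴
  top plate: d = 203.297 mm → contributes +74 442 336 mm⁴
Total I = 194 778 857 mm⁴.
Radius of gyration: k = √(I/A) = √(194 778 857 / 14 120) = 117.45 mm.

k_x ≈ 117.5 mm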